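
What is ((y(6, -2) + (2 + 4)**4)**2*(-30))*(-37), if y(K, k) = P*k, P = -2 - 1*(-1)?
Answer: 1870132440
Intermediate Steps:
P = -1 (P = -2 + 1 = -1)
y(K, k) = -k
((y(6, -2) + (2 + 4)**4)**2*(-30))*(-37) = ((-1*(-2) + (2 + 4)**4)**2*(-30))*(-37) = ((2 + 6**4)**2*(-30))*(-37) = ((2 + 1296)**2*(-30))*(-37) = (1298**2*(-30))*(-37) = (1684804*(-30))*(-37) = -50544120*(-37) = 1870132440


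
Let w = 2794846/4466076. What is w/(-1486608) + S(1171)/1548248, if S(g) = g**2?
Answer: 569005122157449895/642455601229432224 ≈ 0.88567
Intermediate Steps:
w = 1397423/2233038 (w = 2794846*(1/4466076) = 1397423/2233038 ≈ 0.62579)
w/(-1486608) + S(1171)/1548248 = (1397423/2233038)/(-1486608) + 1171**2/1548248 = (1397423/2233038)*(-1/1486608) + 1371241*(1/1548248) = -1397423/3319652155104 + 1371241/1548248 = 569005122157449895/642455601229432224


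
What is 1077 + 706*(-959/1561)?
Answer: 143449/223 ≈ 643.27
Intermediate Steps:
1077 + 706*(-959/1561) = 1077 + 706*(-959*1/1561) = 1077 + 706*(-137/223) = 1077 - 96722/223 = 143449/223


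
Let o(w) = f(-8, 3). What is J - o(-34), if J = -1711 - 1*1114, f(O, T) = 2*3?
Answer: -2831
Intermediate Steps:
f(O, T) = 6
o(w) = 6
J = -2825 (J = -1711 - 1114 = -2825)
J - o(-34) = -2825 - 1*6 = -2825 - 6 = -2831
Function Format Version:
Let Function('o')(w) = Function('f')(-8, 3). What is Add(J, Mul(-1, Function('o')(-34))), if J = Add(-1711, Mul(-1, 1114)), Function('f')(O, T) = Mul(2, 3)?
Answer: -2831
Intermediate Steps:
Function('f')(O, T) = 6
Function('o')(w) = 6
J = -2825 (J = Add(-1711, -1114) = -2825)
Add(J, Mul(-1, Function('o')(-34))) = Add(-2825, Mul(-1, 6)) = Add(-2825, -6) = -2831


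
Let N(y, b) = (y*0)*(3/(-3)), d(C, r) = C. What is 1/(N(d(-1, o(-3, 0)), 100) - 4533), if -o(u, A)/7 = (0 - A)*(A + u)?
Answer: -1/4533 ≈ -0.00022060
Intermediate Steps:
o(u, A) = 7*A*(A + u) (o(u, A) = -7*(0 - A)*(A + u) = -7*(-A)*(A + u) = -(-7)*A*(A + u) = 7*A*(A + u))
N(y, b) = 0 (N(y, b) = 0*(3*(-⅓)) = 0*(-1) = 0)
1/(N(d(-1, o(-3, 0)), 100) - 4533) = 1/(0 - 4533) = 1/(-4533) = -1/4533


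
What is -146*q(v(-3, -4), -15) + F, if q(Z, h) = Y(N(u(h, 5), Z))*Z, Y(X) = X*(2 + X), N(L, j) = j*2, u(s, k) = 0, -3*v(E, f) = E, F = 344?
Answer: -824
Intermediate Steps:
v(E, f) = -E/3
N(L, j) = 2*j
q(Z, h) = 2*Z²*(2 + 2*Z) (q(Z, h) = ((2*Z)*(2 + 2*Z))*Z = (2*Z*(2 + 2*Z))*Z = 2*Z²*(2 + 2*Z))
-146*q(v(-3, -4), -15) + F = -584*(-⅓*(-3))²*(1 - ⅓*(-3)) + 344 = -584*1²*(1 + 1) + 344 = -584*2 + 344 = -146*8 + 344 = -1168 + 344 = -824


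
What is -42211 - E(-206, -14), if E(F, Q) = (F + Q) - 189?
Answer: -41802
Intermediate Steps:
E(F, Q) = -189 + F + Q
-42211 - E(-206, -14) = -42211 - (-189 - 206 - 14) = -42211 - 1*(-409) = -42211 + 409 = -41802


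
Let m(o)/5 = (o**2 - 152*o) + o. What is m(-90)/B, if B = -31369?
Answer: -108450/31369 ≈ -3.4572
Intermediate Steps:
m(o) = -755*o + 5*o**2 (m(o) = 5*((o**2 - 152*o) + o) = 5*(o**2 - 151*o) = -755*o + 5*o**2)
m(-90)/B = (5*(-90)*(-151 - 90))/(-31369) = (5*(-90)*(-241))*(-1/31369) = 108450*(-1/31369) = -108450/31369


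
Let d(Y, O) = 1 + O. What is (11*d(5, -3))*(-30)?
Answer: 660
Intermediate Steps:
(11*d(5, -3))*(-30) = (11*(1 - 3))*(-30) = (11*(-2))*(-30) = -22*(-30) = 660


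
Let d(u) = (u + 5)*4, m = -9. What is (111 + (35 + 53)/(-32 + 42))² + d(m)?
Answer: 358401/25 ≈ 14336.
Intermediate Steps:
d(u) = 20 + 4*u (d(u) = (5 + u)*4 = 20 + 4*u)
(111 + (35 + 53)/(-32 + 42))² + d(m) = (111 + (35 + 53)/(-32 + 42))² + (20 + 4*(-9)) = (111 + 88/10)² + (20 - 36) = (111 + 88*(⅒))² - 16 = (111 + 44/5)² - 16 = (599/5)² - 16 = 358801/25 - 16 = 358401/25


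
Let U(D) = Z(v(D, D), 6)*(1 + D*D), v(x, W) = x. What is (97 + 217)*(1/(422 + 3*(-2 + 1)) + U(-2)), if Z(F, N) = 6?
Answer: 3947294/419 ≈ 9420.8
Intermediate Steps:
U(D) = 6 + 6*D**2 (U(D) = 6*(1 + D*D) = 6*(1 + D**2) = 6 + 6*D**2)
(97 + 217)*(1/(422 + 3*(-2 + 1)) + U(-2)) = (97 + 217)*(1/(422 + 3*(-2 + 1)) + (6 + 6*(-2)**2)) = 314*(1/(422 + 3*(-1)) + (6 + 6*4)) = 314*(1/(422 - 3) + (6 + 24)) = 314*(1/419 + 30) = 314*(12571/419) = 3947294/419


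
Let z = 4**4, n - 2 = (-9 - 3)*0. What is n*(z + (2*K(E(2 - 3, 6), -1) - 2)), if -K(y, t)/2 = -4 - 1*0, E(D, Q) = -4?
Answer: 540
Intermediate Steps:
K(y, t) = 8 (K(y, t) = -2*(-4 - 1*0) = -2*(-4 + 0) = -2*(-4) = 8)
n = 2 (n = 2 + (-9 - 3)*0 = 2 - 12*0 = 2 + 0 = 2)
z = 256
n*(z + (2*K(E(2 - 3, 6), -1) - 2)) = 2*(256 + (2*8 - 2)) = 2*(256 + (16 - 2)) = 2*(256 + 14) = 2*270 = 540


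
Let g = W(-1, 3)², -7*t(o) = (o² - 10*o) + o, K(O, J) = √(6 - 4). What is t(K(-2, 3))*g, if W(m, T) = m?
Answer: -2/7 + 9*√2/7 ≈ 1.5326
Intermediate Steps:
K(O, J) = √2
t(o) = -o²/7 + 9*o/7 (t(o) = -((o² - 10*o) + o)/7 = -(o² - 9*o)/7 = -o²/7 + 9*o/7)
g = 1 (g = (-1)² = 1)
t(K(-2, 3))*g = (√2*(9 - √2)/7)*1 = √2*(9 - √2)/7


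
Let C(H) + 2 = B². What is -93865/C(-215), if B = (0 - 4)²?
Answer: -93865/254 ≈ -369.55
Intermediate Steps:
B = 16 (B = (-4)² = 16)
C(H) = 254 (C(H) = -2 + 16² = -2 + 256 = 254)
-93865/C(-215) = -93865/254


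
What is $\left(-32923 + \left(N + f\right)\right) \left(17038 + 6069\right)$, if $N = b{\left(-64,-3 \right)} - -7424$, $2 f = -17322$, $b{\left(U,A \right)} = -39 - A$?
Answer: $-790166972$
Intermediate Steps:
$f = -8661$ ($f = \frac{1}{2} \left(-17322\right) = -8661$)
$N = 7388$ ($N = \left(-39 - -3\right) - -7424 = \left(-39 + 3\right) + 7424 = -36 + 7424 = 7388$)
$\left(-32923 + \left(N + f\right)\right) \left(17038 + 6069\right) = \left(-32923 + \left(7388 - 8661\right)\right) \left(17038 + 6069\right) = \left(-32923 - 1273\right) 23107 = \left(-34196\right) 23107 = -790166972$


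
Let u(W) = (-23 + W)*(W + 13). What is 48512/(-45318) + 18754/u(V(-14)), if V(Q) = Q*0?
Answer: -33246110/521157 ≈ -63.793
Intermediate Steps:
V(Q) = 0
u(W) = (-23 + W)*(13 + W)
48512/(-45318) + 18754/u(V(-14)) = 48512/(-45318) + 18754/(-299 + 0**2 - 10*0) = 48512*(-1/45318) + 18754/(-299 + 0 + 0) = -24256/22659 + 18754/(-299) = -24256/22659 + 18754*(-1/299) = -24256/22659 - 18754/299 = -33246110/521157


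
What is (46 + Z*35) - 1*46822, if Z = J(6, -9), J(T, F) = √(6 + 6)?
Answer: -46776 + 70*√3 ≈ -46655.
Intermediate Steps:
J(T, F) = 2*√3 (J(T, F) = √12 = 2*√3)
Z = 2*√3 ≈ 3.4641
(46 + Z*35) - 1*46822 = (46 + (2*√3)*35) - 1*46822 = (46 + 70*√3) - 46822 = -46776 + 70*√3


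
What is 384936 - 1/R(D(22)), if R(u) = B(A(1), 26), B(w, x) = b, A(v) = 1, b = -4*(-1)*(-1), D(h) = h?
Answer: 1539745/4 ≈ 3.8494e+5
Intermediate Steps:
b = -4 (b = 4*(-1) = -4)
B(w, x) = -4
R(u) = -4
384936 - 1/R(D(22)) = 384936 - 1/(-4) = 384936 - 1*(-1/4) = 384936 + 1/4 = 1539745/4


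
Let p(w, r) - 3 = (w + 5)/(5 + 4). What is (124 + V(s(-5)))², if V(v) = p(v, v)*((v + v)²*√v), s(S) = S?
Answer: -434624 + 74400*I*√5 ≈ -4.3462e+5 + 1.6636e+5*I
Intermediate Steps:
p(w, r) = 32/9 + w/9 (p(w, r) = 3 + (w + 5)/(5 + 4) = 3 + (5 + w)/9 = 3 + (5 + w)*(⅑) = 3 + (5/9 + w/9) = 32/9 + w/9)
V(v) = 4*v^(5/2)*(32/9 + v/9) (V(v) = (32/9 + v/9)*((v + v)²*√v) = (32/9 + v/9)*((2*v)²*√v) = (32/9 + v/9)*((4*v²)*√v) = (32/9 + v/9)*(4*v^(5/2)) = 4*v^(5/2)*(32/9 + v/9))
(124 + V(s(-5)))² = (124 + 4*(-5)^(5/2)*(32 - 5)/9)² = (124 + (4/9)*(25*I*√5)*27)² = (124 + 300*I*√5)²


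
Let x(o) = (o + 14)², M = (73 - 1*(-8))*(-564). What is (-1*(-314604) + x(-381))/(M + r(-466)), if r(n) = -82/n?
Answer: -104685269/10644331 ≈ -9.8348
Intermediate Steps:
M = -45684 (M = (73 + 8)*(-564) = 81*(-564) = -45684)
x(o) = (14 + o)²
(-1*(-314604) + x(-381))/(M + r(-466)) = (-1*(-314604) + (14 - 381)²)/(-45684 - 82/(-466)) = (314604 + (-367)²)/(-45684 - 82*(-1/466)) = (314604 + 134689)/(-45684 + 41/233) = 449293/(-10644331/233) = 449293*(-233/10644331) = -104685269/10644331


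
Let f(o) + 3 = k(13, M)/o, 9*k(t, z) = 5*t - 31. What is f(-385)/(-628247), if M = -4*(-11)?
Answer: 10429/2176875855 ≈ 4.7908e-6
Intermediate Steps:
M = 44
k(t, z) = -31/9 + 5*t/9 (k(t, z) = (5*t - 31)/9 = (-31 + 5*t)/9 = -31/9 + 5*t/9)
f(o) = -3 + 34/(9*o) (f(o) = -3 + (-31/9 + (5/9)*13)/o = -3 + (-31/9 + 65/9)/o = -3 + 34/(9*o))
f(-385)/(-628247) = (-3 + (34/9)/(-385))/(-628247) = (-3 + (34/9)*(-1/385))*(-1/628247) = (-3 - 34/3465)*(-1/628247) = -10429/3465*(-1/628247) = 10429/2176875855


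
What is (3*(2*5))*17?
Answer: 510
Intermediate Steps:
(3*(2*5))*17 = (3*10)*17 = 30*17 = 510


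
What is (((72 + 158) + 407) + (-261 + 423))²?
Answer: 638401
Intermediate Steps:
(((72 + 158) + 407) + (-261 + 423))² = ((230 + 407) + 162)² = (637 + 162)² = 799² = 638401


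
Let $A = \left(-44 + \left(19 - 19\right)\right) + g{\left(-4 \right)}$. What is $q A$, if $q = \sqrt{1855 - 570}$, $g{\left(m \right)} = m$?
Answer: $- 48 \sqrt{1285} \approx -1720.7$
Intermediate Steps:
$A = -48$ ($A = \left(-44 + \left(19 - 19\right)\right) - 4 = \left(-44 + 0\right) - 4 = -44 - 4 = -48$)
$q = \sqrt{1285} \approx 35.847$
$q A = \sqrt{1285} \left(-48\right) = - 48 \sqrt{1285}$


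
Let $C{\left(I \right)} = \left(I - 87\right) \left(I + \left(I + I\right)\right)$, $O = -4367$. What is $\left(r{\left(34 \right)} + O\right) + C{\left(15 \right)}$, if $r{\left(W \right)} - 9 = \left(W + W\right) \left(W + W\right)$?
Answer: $-2974$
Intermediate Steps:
$C{\left(I \right)} = 3 I \left(-87 + I\right)$ ($C{\left(I \right)} = \left(-87 + I\right) \left(I + 2 I\right) = \left(-87 + I\right) 3 I = 3 I \left(-87 + I\right)$)
$r{\left(W \right)} = 9 + 4 W^{2}$ ($r{\left(W \right)} = 9 + \left(W + W\right) \left(W + W\right) = 9 + 2 W 2 W = 9 + 4 W^{2}$)
$\left(r{\left(34 \right)} + O\right) + C{\left(15 \right)} = \left(\left(9 + 4 \cdot 34^{2}\right) - 4367\right) + 3 \cdot 15 \left(-87 + 15\right) = \left(\left(9 + 4 \cdot 1156\right) - 4367\right) + 3 \cdot 15 \left(-72\right) = \left(\left(9 + 4624\right) - 4367\right) - 3240 = \left(4633 - 4367\right) - 3240 = 266 - 3240 = -2974$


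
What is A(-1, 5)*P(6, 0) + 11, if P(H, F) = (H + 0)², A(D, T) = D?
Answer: -25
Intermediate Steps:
P(H, F) = H²
A(-1, 5)*P(6, 0) + 11 = -1*6² + 11 = -1*36 + 11 = -36 + 11 = -25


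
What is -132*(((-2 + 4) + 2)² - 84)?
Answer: 8976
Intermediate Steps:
-132*(((-2 + 4) + 2)² - 84) = -132*((2 + 2)² - 84) = -132*(4² - 84) = -132*(16 - 84) = -132*(-68) = 8976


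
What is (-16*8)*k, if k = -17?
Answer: 2176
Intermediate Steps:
(-16*8)*k = -16*8*(-17) = -128*(-17) = 2176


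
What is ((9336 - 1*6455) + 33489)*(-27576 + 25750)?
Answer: -66411620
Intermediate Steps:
((9336 - 1*6455) + 33489)*(-27576 + 25750) = ((9336 - 6455) + 33489)*(-1826) = (2881 + 33489)*(-1826) = 36370*(-1826) = -66411620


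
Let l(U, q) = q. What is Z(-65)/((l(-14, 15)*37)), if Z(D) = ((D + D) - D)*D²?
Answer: -54925/111 ≈ -494.82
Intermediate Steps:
Z(D) = D³ (Z(D) = (2*D - D)*D² = D*D² = D³)
Z(-65)/((l(-14, 15)*37)) = (-65)³/((15*37)) = -274625/555 = -274625*1/555 = -54925/111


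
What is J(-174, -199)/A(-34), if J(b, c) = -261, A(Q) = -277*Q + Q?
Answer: -87/3128 ≈ -0.027813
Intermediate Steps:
A(Q) = -276*Q
J(-174, -199)/A(-34) = -261/((-276*(-34))) = -261/9384 = -261*1/9384 = -87/3128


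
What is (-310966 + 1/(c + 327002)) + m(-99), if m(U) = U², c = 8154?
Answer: -100937256739/335156 ≈ -3.0117e+5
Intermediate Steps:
(-310966 + 1/(c + 327002)) + m(-99) = (-310966 + 1/(8154 + 327002)) + (-99)² = (-310966 + 1/335156) + 9801 = -104222120695/335156 + 9801 = -100937256739/335156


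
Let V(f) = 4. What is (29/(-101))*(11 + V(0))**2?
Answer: -6525/101 ≈ -64.604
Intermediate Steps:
(29/(-101))*(11 + V(0))**2 = (29/(-101))*(11 + 4)**2 = (29*(-1/101))*15**2 = -29/101*225 = -6525/101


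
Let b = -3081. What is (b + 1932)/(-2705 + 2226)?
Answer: 1149/479 ≈ 2.3987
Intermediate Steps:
(b + 1932)/(-2705 + 2226) = (-3081 + 1932)/(-2705 + 2226) = -1149/(-479) = -1149*(-1/479) = 1149/479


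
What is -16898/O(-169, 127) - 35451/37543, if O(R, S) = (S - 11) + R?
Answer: 632522711/1989779 ≈ 317.89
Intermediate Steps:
O(R, S) = -11 + R + S (O(R, S) = (-11 + S) + R = -11 + R + S)
-16898/O(-169, 127) - 35451/37543 = -16898/(-11 - 169 + 127) - 35451/37543 = -16898/(-53) - 35451*1/37543 = -16898*(-1/53) - 35451/37543 = 16898/53 - 35451/37543 = 632522711/1989779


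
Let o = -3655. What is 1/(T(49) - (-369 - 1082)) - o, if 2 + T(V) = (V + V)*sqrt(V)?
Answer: 7803426/2135 ≈ 3655.0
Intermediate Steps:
T(V) = -2 + 2*V**(3/2) (T(V) = -2 + (V + V)*sqrt(V) = -2 + (2*V)*sqrt(V) = -2 + 2*V**(3/2))
1/(T(49) - (-369 - 1082)) - o = 1/((-2 + 2*49**(3/2)) - (-369 - 1082)) - 1*(-3655) = 1/((-2 + 2*343) - 1*(-1451)) + 3655 = 1/((-2 + 686) + 1451) + 3655 = 1/(684 + 1451) + 3655 = 1/2135 + 3655 = 7803426/2135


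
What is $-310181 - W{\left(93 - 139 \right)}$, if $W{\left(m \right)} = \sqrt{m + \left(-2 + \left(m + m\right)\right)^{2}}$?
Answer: $-310181 - \sqrt{8790} \approx -3.1028 \cdot 10^{5}$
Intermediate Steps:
$W{\left(m \right)} = \sqrt{m + \left(-2 + 2 m\right)^{2}}$
$-310181 - W{\left(93 - 139 \right)} = -310181 - \sqrt{\left(93 - 139\right) + 4 \left(-1 + \left(93 - 139\right)\right)^{2}} = -310181 - \sqrt{-46 + 4 \left(-1 - 46\right)^{2}} = -310181 - \sqrt{-46 + 4 \left(-47\right)^{2}} = -310181 - \sqrt{-46 + 4 \cdot 2209} = -310181 - \sqrt{-46 + 8836} = -310181 - \sqrt{8790}$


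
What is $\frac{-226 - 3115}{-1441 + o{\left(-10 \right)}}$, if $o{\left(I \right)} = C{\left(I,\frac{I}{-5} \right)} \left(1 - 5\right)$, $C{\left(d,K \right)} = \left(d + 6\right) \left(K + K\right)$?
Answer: $\frac{3341}{1377} \approx 2.4263$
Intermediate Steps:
$C{\left(d,K \right)} = 2 K \left(6 + d\right)$ ($C{\left(d,K \right)} = \left(6 + d\right) 2 K = 2 K \left(6 + d\right)$)
$o{\left(I \right)} = \frac{8 I \left(6 + I\right)}{5}$ ($o{\left(I \right)} = 2 \frac{I}{-5} \left(6 + I\right) \left(1 - 5\right) = 2 I \left(- \frac{1}{5}\right) \left(6 + I\right) \left(-4\right) = 2 \left(- \frac{I}{5}\right) \left(6 + I\right) \left(-4\right) = - \frac{2 I \left(6 + I\right)}{5} \left(-4\right) = \frac{8 I \left(6 + I\right)}{5}$)
$\frac{-226 - 3115}{-1441 + o{\left(-10 \right)}} = \frac{-226 - 3115}{-1441 + \frac{8}{5} \left(-10\right) \left(6 - 10\right)} = - \frac{3341}{-1441 + \frac{8}{5} \left(-10\right) \left(-4\right)} = - \frac{3341}{-1441 + 64} = - \frac{3341}{-1377} = \left(-3341\right) \left(- \frac{1}{1377}\right) = \frac{3341}{1377}$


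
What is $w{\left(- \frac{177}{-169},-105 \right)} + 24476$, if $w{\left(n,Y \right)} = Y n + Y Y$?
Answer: $\frac{5981084}{169} \approx 35391.0$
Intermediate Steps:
$w{\left(n,Y \right)} = Y^{2} + Y n$ ($w{\left(n,Y \right)} = Y n + Y^{2} = Y^{2} + Y n$)
$w{\left(- \frac{177}{-169},-105 \right)} + 24476 = - 105 \left(-105 - \frac{177}{-169}\right) + 24476 = - 105 \left(-105 - - \frac{177}{169}\right) + 24476 = - 105 \left(-105 + \frac{177}{169}\right) + 24476 = \left(-105\right) \left(- \frac{17568}{169}\right) + 24476 = \frac{1844640}{169} + 24476 = \frac{5981084}{169}$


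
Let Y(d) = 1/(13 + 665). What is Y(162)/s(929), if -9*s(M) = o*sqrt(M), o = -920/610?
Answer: 183*sqrt(929)/19315768 ≈ 0.00028877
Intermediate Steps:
o = -92/61 (o = -920*1/610 = -92/61 ≈ -1.5082)
s(M) = 92*sqrt(M)/549 (s(M) = -(-92)*sqrt(M)/549 = 92*sqrt(M)/549)
Y(d) = 1/678
Y(162)/s(929) = 1/(678*((92*sqrt(929)/549))) = (549*sqrt(929)/85468)/678 = 183*sqrt(929)/19315768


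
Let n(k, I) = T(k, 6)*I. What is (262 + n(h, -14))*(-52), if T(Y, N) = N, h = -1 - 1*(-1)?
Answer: -9256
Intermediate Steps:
h = 0 (h = -1 + 1 = 0)
n(k, I) = 6*I
(262 + n(h, -14))*(-52) = (262 + 6*(-14))*(-52) = (262 - 84)*(-52) = 178*(-52) = -9256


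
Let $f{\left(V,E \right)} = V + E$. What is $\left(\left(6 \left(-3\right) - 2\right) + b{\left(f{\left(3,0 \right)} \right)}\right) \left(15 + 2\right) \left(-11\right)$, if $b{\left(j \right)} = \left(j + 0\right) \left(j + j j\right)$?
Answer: $-2992$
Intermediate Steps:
$f{\left(V,E \right)} = E + V$
$b{\left(j \right)} = j \left(j + j^{2}\right)$
$\left(\left(6 \left(-3\right) - 2\right) + b{\left(f{\left(3,0 \right)} \right)}\right) \left(15 + 2\right) \left(-11\right) = \left(\left(6 \left(-3\right) - 2\right) + \left(0 + 3\right)^{2} \left(1 + \left(0 + 3\right)\right)\right) \left(15 + 2\right) \left(-11\right) = \left(\left(-18 - 2\right) + 3^{2} \left(1 + 3\right)\right) 17 \left(-11\right) = \left(-20 + 9 \cdot 4\right) \left(-187\right) = \left(-20 + 36\right) \left(-187\right) = 16 \left(-187\right) = -2992$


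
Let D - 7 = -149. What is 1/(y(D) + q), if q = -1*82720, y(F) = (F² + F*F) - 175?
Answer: -1/42567 ≈ -2.3492e-5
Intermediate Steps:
D = -142 (D = 7 - 149 = -142)
y(F) = -175 + 2*F² (y(F) = (F² + F²) - 175 = 2*F² - 175 = -175 + 2*F²)
q = -82720
1/(y(D) + q) = 1/((-175 + 2*(-142)²) - 82720) = 1/((-175 + 2*20164) - 82720) = 1/((-175 + 40328) - 82720) = 1/(40153 - 82720) = 1/(-42567) = -1/42567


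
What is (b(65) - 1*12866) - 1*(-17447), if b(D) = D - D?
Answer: 4581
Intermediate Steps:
b(D) = 0
(b(65) - 1*12866) - 1*(-17447) = (0 - 1*12866) - 1*(-17447) = (0 - 12866) + 17447 = -12866 + 17447 = 4581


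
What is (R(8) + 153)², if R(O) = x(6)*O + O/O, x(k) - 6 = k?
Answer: 62500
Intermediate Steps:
x(k) = 6 + k
R(O) = 1 + 12*O (R(O) = (6 + 6)*O + O/O = 12*O + 1 = 1 + 12*O)
(R(8) + 153)² = ((1 + 12*8) + 153)² = ((1 + 96) + 153)² = (97 + 153)² = 250² = 62500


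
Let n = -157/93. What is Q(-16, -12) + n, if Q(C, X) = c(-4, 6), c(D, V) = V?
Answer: 401/93 ≈ 4.3118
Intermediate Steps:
Q(C, X) = 6
n = -157/93 (n = -157*1/93 = -157/93 ≈ -1.6882)
Q(-16, -12) + n = 6 - 157/93 = 401/93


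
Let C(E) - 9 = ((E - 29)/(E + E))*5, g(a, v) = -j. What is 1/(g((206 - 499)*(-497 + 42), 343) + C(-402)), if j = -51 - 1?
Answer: 804/51199 ≈ 0.015703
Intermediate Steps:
j = -52
g(a, v) = 52 (g(a, v) = -1*(-52) = 52)
C(E) = 9 + 5*(-29 + E)/(2*E) (C(E) = 9 + ((E - 29)/(E + E))*5 = 9 + ((-29 + E)/((2*E)))*5 = 9 + ((-29 + E)*(1/(2*E)))*5 = 9 + ((-29 + E)/(2*E))*5 = 9 + 5*(-29 + E)/(2*E))
1/(g((206 - 499)*(-497 + 42), 343) + C(-402)) = 1/(52 + (1/2)*(-145 + 23*(-402))/(-402)) = 1/(52 + (1/2)*(-1/402)*(-145 - 9246)) = 1/(52 + (1/2)*(-1/402)*(-9391)) = 1/(52 + 9391/804) = 1/(51199/804) = 804/51199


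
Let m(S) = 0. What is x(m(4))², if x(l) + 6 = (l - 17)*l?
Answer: 36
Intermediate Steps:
x(l) = -6 + l*(-17 + l) (x(l) = -6 + (l - 17)*l = -6 + (-17 + l)*l = -6 + l*(-17 + l))
x(m(4))² = (-6 + 0² - 17*0)² = (-6 + 0 + 0)² = (-6)² = 36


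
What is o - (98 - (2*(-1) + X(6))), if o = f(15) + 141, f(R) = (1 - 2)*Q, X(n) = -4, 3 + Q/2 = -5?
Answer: 53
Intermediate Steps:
Q = -16 (Q = -6 + 2*(-5) = -6 - 10 = -16)
f(R) = 16 (f(R) = (1 - 2)*(-16) = -1*(-16) = 16)
o = 157 (o = 16 + 141 = 157)
o - (98 - (2*(-1) + X(6))) = 157 - (98 - (2*(-1) - 4)) = 157 - (98 - (-2 - 4)) = 157 - (98 - 1*(-6)) = 157 - (98 + 6) = 157 - 1*104 = 157 - 104 = 53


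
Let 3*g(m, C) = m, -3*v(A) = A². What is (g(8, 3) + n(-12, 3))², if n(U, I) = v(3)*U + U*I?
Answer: 64/9 ≈ 7.1111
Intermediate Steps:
v(A) = -A²/3
n(U, I) = -3*U + I*U (n(U, I) = (-⅓*3²)*U + U*I = (-⅓*9)*U + I*U = -3*U + I*U)
g(m, C) = m/3
(g(8, 3) + n(-12, 3))² = ((⅓)*8 - 12*(-3 + 3))² = (8/3 - 12*0)² = (8/3 + 0)² = (8/3)² = 64/9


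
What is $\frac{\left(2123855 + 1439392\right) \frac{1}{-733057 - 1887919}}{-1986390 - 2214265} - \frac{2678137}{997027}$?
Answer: $- \frac{29485791877522054691}{10977083756492520560} \approx -2.6861$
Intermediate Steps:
$\frac{\left(2123855 + 1439392\right) \frac{1}{-733057 - 1887919}}{-1986390 - 2214265} - \frac{2678137}{997027} = \frac{3563247 \frac{1}{-2620976}}{-4200655} - \frac{2678137}{997027} = 3563247 \left(- \frac{1}{2620976}\right) \left(- \frac{1}{4200655}\right) - \frac{2678137}{997027} = \left(- \frac{3563247}{2620976}\right) \left(- \frac{1}{4200655}\right) - \frac{2678137}{997027} = \frac{3563247}{11009815939280} - \frac{2678137}{997027} = - \frac{29485791877522054691}{10977083756492520560}$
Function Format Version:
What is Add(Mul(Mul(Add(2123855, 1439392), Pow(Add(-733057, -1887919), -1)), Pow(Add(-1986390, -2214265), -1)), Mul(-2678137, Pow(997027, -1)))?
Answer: Rational(-29485791877522054691, 10977083756492520560) ≈ -2.6861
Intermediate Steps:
Add(Mul(Mul(Add(2123855, 1439392), Pow(Add(-733057, -1887919), -1)), Pow(Add(-1986390, -2214265), -1)), Mul(-2678137, Pow(997027, -1))) = Add(Mul(Mul(3563247, Pow(-2620976, -1)), Pow(-4200655, -1)), Mul(-2678137, Rational(1, 997027))) = Add(Mul(Mul(3563247, Rational(-1, 2620976)), Rational(-1, 4200655)), Rational(-2678137, 997027)) = Add(Mul(Rational(-3563247, 2620976), Rational(-1, 4200655)), Rational(-2678137, 997027)) = Add(Rational(3563247, 11009815939280), Rational(-2678137, 997027)) = Rational(-29485791877522054691, 10977083756492520560)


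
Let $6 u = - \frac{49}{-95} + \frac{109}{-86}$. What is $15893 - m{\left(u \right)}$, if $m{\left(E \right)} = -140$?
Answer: $16033$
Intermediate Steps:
$u = - \frac{2047}{16340}$ ($u = \frac{- \frac{49}{-95} + \frac{109}{-86}}{6} = \frac{\left(-49\right) \left(- \frac{1}{95}\right) + 109 \left(- \frac{1}{86}\right)}{6} = \frac{\frac{49}{95} - \frac{109}{86}}{6} = \frac{1}{6} \left(- \frac{6141}{8170}\right) = - \frac{2047}{16340} \approx -0.12528$)
$15893 - m{\left(u \right)} = 15893 - -140 = 15893 + 140 = 16033$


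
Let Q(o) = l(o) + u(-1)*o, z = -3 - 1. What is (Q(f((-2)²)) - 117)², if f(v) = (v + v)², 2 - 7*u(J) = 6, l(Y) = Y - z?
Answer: 358801/49 ≈ 7322.5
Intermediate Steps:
z = -4
l(Y) = 4 + Y (l(Y) = Y - 1*(-4) = Y + 4 = 4 + Y)
u(J) = -4/7 (u(J) = 2/7 - ⅐*6 = 2/7 - 6/7 = -4/7)
f(v) = 4*v² (f(v) = (2*v)² = 4*v²)
Q(o) = 4 + 3*o/7 (Q(o) = (4 + o) - 4*o/7 = 4 + 3*o/7)
(Q(f((-2)²)) - 117)² = ((4 + 3*(4*((-2)²)²)/7) - 117)² = ((4 + 3*(4*4²)/7) - 117)² = ((4 + 3*(4*16)/7) - 117)² = ((4 + (3/7)*64) - 117)² = ((4 + 192/7) - 117)² = (220/7 - 117)² = (-599/7)² = 358801/49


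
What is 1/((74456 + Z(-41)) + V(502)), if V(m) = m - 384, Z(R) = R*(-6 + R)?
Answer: 1/76501 ≈ 1.3072e-5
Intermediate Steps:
V(m) = -384 + m
1/((74456 + Z(-41)) + V(502)) = 1/((74456 - 41*(-6 - 41)) + (-384 + 502)) = 1/((74456 - 41*(-47)) + 118) = 1/((74456 + 1927) + 118) = 1/(76383 + 118) = 1/76501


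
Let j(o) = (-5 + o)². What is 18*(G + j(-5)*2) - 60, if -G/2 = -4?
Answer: 3684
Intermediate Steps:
G = 8 (G = -2*(-4) = 8)
18*(G + j(-5)*2) - 60 = 18*(8 + (-5 - 5)²*2) - 60 = 18*(8 + (-10)²*2) - 60 = 18*(8 + 100*2) - 60 = 18*(8 + 200) - 60 = 18*208 - 60 = 3744 - 60 = 3684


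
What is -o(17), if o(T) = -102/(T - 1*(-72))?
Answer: 102/89 ≈ 1.1461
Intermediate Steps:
o(T) = -102/(72 + T) (o(T) = -102/(T + 72) = -102/(72 + T))
-o(17) = -(-102)/(72 + 17) = -(-102)/89 = -1*(-102/89) = 102/89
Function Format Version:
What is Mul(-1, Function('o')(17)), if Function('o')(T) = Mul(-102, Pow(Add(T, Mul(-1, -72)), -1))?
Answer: Rational(102, 89) ≈ 1.1461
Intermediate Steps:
Function('o')(T) = Mul(-102, Pow(Add(72, T), -1)) (Function('o')(T) = Mul(-102, Pow(Add(T, 72), -1)) = Mul(-102, Pow(Add(72, T), -1)))
Mul(-1, Function('o')(17)) = Mul(-1, Mul(-102, Pow(Add(72, 17), -1))) = Mul(-1, Mul(-102, Pow(89, -1))) = Mul(-1, Mul(-102, Rational(1, 89))) = Mul(-1, Rational(-102, 89)) = Rational(102, 89)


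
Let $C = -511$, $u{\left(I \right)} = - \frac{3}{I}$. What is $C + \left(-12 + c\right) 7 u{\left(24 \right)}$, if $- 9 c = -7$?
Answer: $- \frac{36085}{72} \approx -501.18$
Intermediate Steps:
$c = \frac{7}{9}$ ($c = \left(- \frac{1}{9}\right) \left(-7\right) = \frac{7}{9} \approx 0.77778$)
$C + \left(-12 + c\right) 7 u{\left(24 \right)} = -511 + \left(-12 + \frac{7}{9}\right) 7 \left(- \frac{3}{24}\right) = -511 + \left(- \frac{101}{9}\right) 7 \left(\left(-3\right) \frac{1}{24}\right) = -511 - - \frac{707}{72} = -511 + \frac{707}{72} = - \frac{36085}{72}$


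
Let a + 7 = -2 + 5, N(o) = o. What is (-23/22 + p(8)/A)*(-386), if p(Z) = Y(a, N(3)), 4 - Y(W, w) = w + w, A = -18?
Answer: 35705/99 ≈ 360.66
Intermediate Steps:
a = -4 (a = -7 + (-2 + 5) = -7 + 3 = -4)
Y(W, w) = 4 - 2*w (Y(W, w) = 4 - (w + w) = 4 - 2*w)
p(Z) = -2 (p(Z) = 4 - 2*3 = 4 - 6 = -2)
(-23/22 + p(8)/A)*(-386) = (-23/22 - 2/(-18))*(-386) = (-23*1/22 - 2*(-1/18))*(-386) = (-23/22 + 1/9)*(-386) = -185/198*(-386) = 35705/99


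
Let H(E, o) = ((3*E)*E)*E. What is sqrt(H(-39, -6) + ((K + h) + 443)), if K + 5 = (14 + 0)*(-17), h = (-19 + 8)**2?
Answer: 2*I*sqrt(44409) ≈ 421.47*I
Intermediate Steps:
h = 121 (h = (-11)**2 = 121)
K = -243 (K = -5 + (14 + 0)*(-17) = -5 + 14*(-17) = -5 - 238 = -243)
H(E, o) = 3*E**3 (H(E, o) = (3*E**2)*E = 3*E**3)
sqrt(H(-39, -6) + ((K + h) + 443)) = sqrt(3*(-39)**3 + ((-243 + 121) + 443)) = sqrt(3*(-59319) + (-122 + 443)) = sqrt(-177957 + 321) = sqrt(-177636) = 2*I*sqrt(44409)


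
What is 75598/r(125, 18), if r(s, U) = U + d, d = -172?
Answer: -37799/77 ≈ -490.90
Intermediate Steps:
r(s, U) = -172 + U (r(s, U) = U - 172 = -172 + U)
75598/r(125, 18) = 75598/(-172 + 18) = 75598/(-154) = 75598*(-1/154) = -37799/77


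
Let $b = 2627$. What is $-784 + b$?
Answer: $1843$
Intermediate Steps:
$-784 + b = -784 + 2627 = 1843$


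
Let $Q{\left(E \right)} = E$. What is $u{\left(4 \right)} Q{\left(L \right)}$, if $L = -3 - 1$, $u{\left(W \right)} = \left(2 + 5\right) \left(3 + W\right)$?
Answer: $-196$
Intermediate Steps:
$u{\left(W \right)} = 21 + 7 W$ ($u{\left(W \right)} = 7 \left(3 + W\right) = 21 + 7 W$)
$L = -4$
$u{\left(4 \right)} Q{\left(L \right)} = \left(21 + 7 \cdot 4\right) \left(-4\right) = \left(21 + 28\right) \left(-4\right) = 49 \left(-4\right) = -196$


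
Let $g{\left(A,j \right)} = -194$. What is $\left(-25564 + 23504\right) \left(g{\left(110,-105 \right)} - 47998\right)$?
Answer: $99275520$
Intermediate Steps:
$\left(-25564 + 23504\right) \left(g{\left(110,-105 \right)} - 47998\right) = \left(-25564 + 23504\right) \left(-194 - 47998\right) = \left(-2060\right) \left(-48192\right) = 99275520$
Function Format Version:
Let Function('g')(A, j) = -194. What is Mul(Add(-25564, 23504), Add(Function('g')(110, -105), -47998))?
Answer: 99275520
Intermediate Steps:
Mul(Add(-25564, 23504), Add(Function('g')(110, -105), -47998)) = Mul(Add(-25564, 23504), Add(-194, -47998)) = Mul(-2060, -48192) = 99275520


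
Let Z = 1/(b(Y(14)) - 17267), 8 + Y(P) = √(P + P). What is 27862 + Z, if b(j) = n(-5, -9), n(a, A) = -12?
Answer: 481427497/17279 ≈ 27862.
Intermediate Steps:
Y(P) = -8 + √2*√P (Y(P) = -8 + √(P + P) = -8 + √(2*P) = -8 + √2*√P)
b(j) = -12
Z = -1/17279 (Z = 1/(-12 - 17267) = 1/(-17279) = -1/17279 ≈ -5.7874e-5)
27862 + Z = 27862 - 1/17279 = 481427497/17279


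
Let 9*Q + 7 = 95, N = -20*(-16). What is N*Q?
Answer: 28160/9 ≈ 3128.9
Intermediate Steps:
N = 320
Q = 88/9 (Q = -7/9 + (⅑)*95 = -7/9 + 95/9 = 88/9 ≈ 9.7778)
N*Q = 320*(88/9) = 28160/9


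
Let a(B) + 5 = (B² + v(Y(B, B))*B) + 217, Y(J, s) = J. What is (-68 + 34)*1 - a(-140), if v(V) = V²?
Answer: 2724154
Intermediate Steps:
a(B) = 212 + B² + B³ (a(B) = -5 + ((B² + B²*B) + 217) = -5 + ((B² + B³) + 217) = -5 + (217 + B² + B³) = 212 + B² + B³)
(-68 + 34)*1 - a(-140) = (-68 + 34)*1 - (212 + (-140)² + (-140)³) = -34*1 - (212 + 19600 - 2744000) = -34 - 1*(-2724188) = -34 + 2724188 = 2724154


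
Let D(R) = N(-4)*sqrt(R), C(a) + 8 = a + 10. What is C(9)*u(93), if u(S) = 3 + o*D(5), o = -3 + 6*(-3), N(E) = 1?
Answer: 33 - 231*sqrt(5) ≈ -483.53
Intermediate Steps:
C(a) = 2 + a (C(a) = -8 + (a + 10) = -8 + (10 + a) = 2 + a)
o = -21 (o = -3 - 18 = -21)
D(R) = sqrt(R) (D(R) = 1*sqrt(R) = sqrt(R))
u(S) = 3 - 21*sqrt(5)
C(9)*u(93) = (2 + 9)*(3 - 21*sqrt(5)) = 11*(3 - 21*sqrt(5)) = 33 - 231*sqrt(5)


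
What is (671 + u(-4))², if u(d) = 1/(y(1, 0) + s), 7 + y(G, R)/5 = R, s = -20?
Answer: 1361905216/3025 ≈ 4.5022e+5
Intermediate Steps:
y(G, R) = -35 + 5*R
u(d) = -1/55 (u(d) = 1/((-35 + 5*0) - 20) = 1/((-35 + 0) - 20) = 1/(-35 - 20) = 1/(-55) = -1/55)
(671 + u(-4))² = (671 - 1/55)² = (36904/55)² = 1361905216/3025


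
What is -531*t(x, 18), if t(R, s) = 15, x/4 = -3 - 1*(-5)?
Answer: -7965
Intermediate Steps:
x = 8 (x = 4*(-3 - 1*(-5)) = 4*(-3 + 5) = 4*2 = 8)
-531*t(x, 18) = -531*15 = -7965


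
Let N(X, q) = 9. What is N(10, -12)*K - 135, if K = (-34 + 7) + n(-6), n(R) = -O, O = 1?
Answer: -387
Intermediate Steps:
n(R) = -1 (n(R) = -1*1 = -1)
K = -28 (K = (-34 + 7) - 1 = -27 - 1 = -28)
N(10, -12)*K - 135 = 9*(-28) - 135 = -252 - 135 = -387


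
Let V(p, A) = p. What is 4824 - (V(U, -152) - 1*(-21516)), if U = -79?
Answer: -16613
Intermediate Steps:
4824 - (V(U, -152) - 1*(-21516)) = 4824 - (-79 - 1*(-21516)) = 4824 - (-79 + 21516) = 4824 - 1*21437 = 4824 - 21437 = -16613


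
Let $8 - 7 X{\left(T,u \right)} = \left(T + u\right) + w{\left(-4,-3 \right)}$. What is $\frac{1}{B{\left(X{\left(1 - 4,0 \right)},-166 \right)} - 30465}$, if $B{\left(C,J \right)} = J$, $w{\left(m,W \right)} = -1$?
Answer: $- \frac{1}{30631} \approx -3.2647 \cdot 10^{-5}$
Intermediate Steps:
$X{\left(T,u \right)} = \frac{9}{7} - \frac{T}{7} - \frac{u}{7}$ ($X{\left(T,u \right)} = \frac{8}{7} - \frac{\left(T + u\right) - 1}{7} = \frac{8}{7} - \frac{-1 + T + u}{7} = \frac{8}{7} - \left(- \frac{1}{7} + \frac{T}{7} + \frac{u}{7}\right) = \frac{9}{7} - \frac{T}{7} - \frac{u}{7}$)
$\frac{1}{B{\left(X{\left(1 - 4,0 \right)},-166 \right)} - 30465} = \frac{1}{-166 - 30465} = \frac{1}{-30631} = - \frac{1}{30631}$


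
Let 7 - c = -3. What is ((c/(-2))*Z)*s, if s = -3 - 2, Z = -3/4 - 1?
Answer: -175/4 ≈ -43.750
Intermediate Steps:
c = 10 (c = 7 - 1*(-3) = 7 + 3 = 10)
Z = -7/4 (Z = -3*1/4 - 1 = -3/4 - 1 = -7/4 ≈ -1.7500)
s = -5
((c/(-2))*Z)*s = ((10/(-2))*(-7/4))*(-5) = ((10*(-1/2))*(-7/4))*(-5) = -5*(-7/4)*(-5) = (35/4)*(-5) = -175/4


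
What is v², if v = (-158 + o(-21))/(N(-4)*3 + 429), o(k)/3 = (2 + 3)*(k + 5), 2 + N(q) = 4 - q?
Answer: 158404/199809 ≈ 0.79278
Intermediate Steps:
N(q) = 2 - q (N(q) = -2 + (4 - q) = 2 - q)
o(k) = 75 + 15*k (o(k) = 3*((2 + 3)*(k + 5)) = 3*(5*(5 + k)) = 3*(25 + 5*k) = 75 + 15*k)
v = -398/447 (v = (-158 + (75 + 15*(-21)))/((2 - 1*(-4))*3 + 429) = (-158 + (75 - 315))/((2 + 4)*3 + 429) = (-158 - 240)/(6*3 + 429) = -398/(18 + 429) = -398/447 ≈ -0.89038)
v² = (-398/447)² = 158404/199809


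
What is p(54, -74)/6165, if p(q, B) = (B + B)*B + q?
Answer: 11006/6165 ≈ 1.7852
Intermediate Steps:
p(q, B) = q + 2*B² (p(q, B) = (2*B)*B + q = 2*B² + q = q + 2*B²)
p(54, -74)/6165 = (54 + 2*(-74)²)/6165 = (54 + 2*5476)*(1/6165) = (54 + 10952)*(1/6165) = 11006*(1/6165) = 11006/6165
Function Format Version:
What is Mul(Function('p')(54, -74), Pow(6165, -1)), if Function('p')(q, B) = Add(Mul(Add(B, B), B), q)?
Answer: Rational(11006, 6165) ≈ 1.7852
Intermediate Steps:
Function('p')(q, B) = Add(q, Mul(2, Pow(B, 2))) (Function('p')(q, B) = Add(Mul(Mul(2, B), B), q) = Add(Mul(2, Pow(B, 2)), q) = Add(q, Mul(2, Pow(B, 2))))
Mul(Function('p')(54, -74), Pow(6165, -1)) = Mul(Add(54, Mul(2, Pow(-74, 2))), Pow(6165, -1)) = Mul(Add(54, Mul(2, 5476)), Rational(1, 6165)) = Mul(Add(54, 10952), Rational(1, 6165)) = Mul(11006, Rational(1, 6165)) = Rational(11006, 6165)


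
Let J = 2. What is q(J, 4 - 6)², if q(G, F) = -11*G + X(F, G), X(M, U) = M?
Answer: 576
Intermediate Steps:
q(G, F) = F - 11*G (q(G, F) = -11*G + F = F - 11*G)
q(J, 4 - 6)² = ((4 - 6) - 11*2)² = (-2 - 22)² = (-24)² = 576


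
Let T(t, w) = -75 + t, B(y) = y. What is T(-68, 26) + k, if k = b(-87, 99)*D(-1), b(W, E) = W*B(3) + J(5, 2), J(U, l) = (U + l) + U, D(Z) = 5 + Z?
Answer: -1139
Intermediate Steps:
J(U, l) = l + 2*U
b(W, E) = 12 + 3*W (b(W, E) = W*3 + (2 + 2*5) = 3*W + (2 + 10) = 3*W + 12 = 12 + 3*W)
k = -996 (k = (12 + 3*(-87))*(5 - 1) = (12 - 261)*4 = -249*4 = -996)
T(-68, 26) + k = (-75 - 68) - 996 = -143 - 996 = -1139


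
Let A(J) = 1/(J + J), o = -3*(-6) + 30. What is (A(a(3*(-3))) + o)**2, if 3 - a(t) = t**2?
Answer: 56055169/24336 ≈ 2303.4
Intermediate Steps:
o = 48 (o = 18 + 30 = 48)
a(t) = 3 - t**2
A(J) = 1/(2*J)
(A(a(3*(-3))) + o)**2 = (1/(2*(3 - (3*(-3))**2)) + 48)**2 = (1/(2*(3 - 1*(-9)**2)) + 48)**2 = (1/(2*(3 - 1*81)) + 48)**2 = (1/(2*(3 - 81)) + 48)**2 = ((1/2)/(-78) + 48)**2 = ((1/2)*(-1/78) + 48)**2 = (-1/156 + 48)**2 = (7487/156)**2 = 56055169/24336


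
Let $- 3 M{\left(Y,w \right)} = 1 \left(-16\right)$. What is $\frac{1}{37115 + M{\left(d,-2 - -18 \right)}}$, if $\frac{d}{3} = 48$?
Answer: $\frac{3}{111361} \approx 2.6939 \cdot 10^{-5}$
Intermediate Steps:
$d = 144$ ($d = 3 \cdot 48 = 144$)
$M{\left(Y,w \right)} = \frac{16}{3}$ ($M{\left(Y,w \right)} = - \frac{1 \left(-16\right)}{3} = \left(- \frac{1}{3}\right) \left(-16\right) = \frac{16}{3}$)
$\frac{1}{37115 + M{\left(d,-2 - -18 \right)}} = \frac{1}{37115 + \frac{16}{3}} = \frac{1}{\frac{111361}{3}} = \frac{3}{111361}$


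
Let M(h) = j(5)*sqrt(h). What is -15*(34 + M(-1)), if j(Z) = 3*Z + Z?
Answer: -510 - 300*I ≈ -510.0 - 300.0*I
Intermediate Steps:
j(Z) = 4*Z
M(h) = 20*sqrt(h) (M(h) = (4*5)*sqrt(h) = 20*sqrt(h))
-15*(34 + M(-1)) = -15*(34 + 20*sqrt(-1)) = -15*(34 + 20*I) = -510 - 300*I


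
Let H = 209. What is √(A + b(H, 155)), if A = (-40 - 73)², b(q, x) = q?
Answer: 3*√1442 ≈ 113.92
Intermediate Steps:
A = 12769 (A = (-113)² = 12769)
√(A + b(H, 155)) = √(12769 + 209) = √12978 = 3*√1442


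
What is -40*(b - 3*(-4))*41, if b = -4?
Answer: -13120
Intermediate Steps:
-40*(b - 3*(-4))*41 = -40*(-4 - 3*(-4))*41 = -40*(-4 + 12)*41 = -40*8*41 = -320*41 = -13120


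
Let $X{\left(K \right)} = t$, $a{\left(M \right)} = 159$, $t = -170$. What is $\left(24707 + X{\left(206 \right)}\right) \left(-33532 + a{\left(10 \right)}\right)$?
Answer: $-818873301$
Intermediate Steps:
$X{\left(K \right)} = -170$
$\left(24707 + X{\left(206 \right)}\right) \left(-33532 + a{\left(10 \right)}\right) = \left(24707 - 170\right) \left(-33532 + 159\right) = 24537 \left(-33373\right) = -818873301$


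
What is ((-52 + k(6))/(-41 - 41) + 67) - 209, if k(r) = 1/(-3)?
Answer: -34775/246 ≈ -141.36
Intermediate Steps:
k(r) = -1/3
((-52 + k(6))/(-41 - 41) + 67) - 209 = ((-52 - 1/3)/(-41 - 41) + 67) - 209 = (-157/3/(-82) + 67) - 209 = (-157/3*(-1/82) + 67) - 209 = (157/246 + 67) - 209 = 16639/246 - 209 = -34775/246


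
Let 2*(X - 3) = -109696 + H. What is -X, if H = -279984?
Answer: 194837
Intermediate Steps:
X = -194837 (X = 3 + (-109696 - 279984)/2 = 3 + (½)*(-389680) = 3 - 194840 = -194837)
-X = -1*(-194837) = 194837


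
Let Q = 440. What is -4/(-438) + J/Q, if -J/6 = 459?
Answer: -301123/48180 ≈ -6.2500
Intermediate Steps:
J = -2754 (J = -6*459 = -2754)
-4/(-438) + J/Q = -4/(-438) - 2754/440 = -4*(-1/438) - 2754*1/440 = 2/219 - 1377/220 = -301123/48180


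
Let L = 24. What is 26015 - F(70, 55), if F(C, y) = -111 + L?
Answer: 26102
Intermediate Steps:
F(C, y) = -87 (F(C, y) = -111 + 24 = -87)
26015 - F(70, 55) = 26015 - 1*(-87) = 26015 + 87 = 26102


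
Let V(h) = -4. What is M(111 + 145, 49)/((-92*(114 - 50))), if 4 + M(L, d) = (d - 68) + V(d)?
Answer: 27/5888 ≈ 0.0045856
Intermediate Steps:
M(L, d) = -76 + d (M(L, d) = -4 + ((d - 68) - 4) = -4 + ((-68 + d) - 4) = -4 + (-72 + d) = -76 + d)
M(111 + 145, 49)/((-92*(114 - 50))) = (-76 + 49)/((-92*(114 - 50))) = -27/((-92*64)) = -27/(-5888) = -27*(-1/5888) = 27/5888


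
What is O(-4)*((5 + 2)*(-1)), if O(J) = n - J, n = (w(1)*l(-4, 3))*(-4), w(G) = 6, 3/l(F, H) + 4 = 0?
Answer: -154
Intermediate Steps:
l(F, H) = -3/4 (l(F, H) = 3/(-4 + 0) = 3/(-4) = 3*(-1/4) = -3/4)
n = 18 (n = (6*(-3/4))*(-4) = -9/2*(-4) = 18)
O(J) = 18 - J
O(-4)*((5 + 2)*(-1)) = (18 - 1*(-4))*((5 + 2)*(-1)) = (18 + 4)*(7*(-1)) = 22*(-7) = -154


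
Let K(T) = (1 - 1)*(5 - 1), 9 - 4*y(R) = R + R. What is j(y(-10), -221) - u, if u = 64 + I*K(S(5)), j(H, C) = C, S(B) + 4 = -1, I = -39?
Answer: -285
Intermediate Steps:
S(B) = -5 (S(B) = -4 - 1 = -5)
y(R) = 9/4 - R/2 (y(R) = 9/4 - (R + R)/4 = 9/4 - R/2)
K(T) = 0 (K(T) = 0*4 = 0)
u = 64 (u = 64 - 39*0 = 64 + 0 = 64)
j(y(-10), -221) - u = -221 - 1*64 = -221 - 64 = -285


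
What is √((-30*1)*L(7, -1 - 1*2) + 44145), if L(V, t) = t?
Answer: 3*√4915 ≈ 210.32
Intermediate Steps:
√((-30*1)*L(7, -1 - 1*2) + 44145) = √((-30*1)*(-1 - 1*2) + 44145) = √(-30*(-1 - 2) + 44145) = √(-30*(-3) + 44145) = √(90 + 44145) = √44235 = 3*√4915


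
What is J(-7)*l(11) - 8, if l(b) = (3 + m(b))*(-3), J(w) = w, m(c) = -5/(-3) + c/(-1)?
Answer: -141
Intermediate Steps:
m(c) = 5/3 - c (m(c) = -5*(-⅓) + c*(-1) = 5/3 - c)
l(b) = -14 + 3*b (l(b) = (3 + (5/3 - b))*(-3) = (14/3 - b)*(-3) = -14 + 3*b)
J(-7)*l(11) - 8 = -7*(-14 + 3*11) - 8 = -7*(-14 + 33) - 8 = -7*19 - 8 = -133 - 8 = -141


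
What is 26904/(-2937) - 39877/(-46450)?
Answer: -377524017/45474550 ≈ -8.3019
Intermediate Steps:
26904/(-2937) - 39877/(-46450) = 26904*(-1/2937) - 39877*(-1/46450) = -8968/979 + 39877/46450 = -377524017/45474550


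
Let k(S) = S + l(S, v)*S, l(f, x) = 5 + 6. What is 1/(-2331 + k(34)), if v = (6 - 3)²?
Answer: -1/1923 ≈ -0.00052002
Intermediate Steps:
v = 9 (v = 3² = 9)
l(f, x) = 11
k(S) = 12*S (k(S) = S + 11*S = 12*S)
1/(-2331 + k(34)) = 1/(-2331 + 12*34) = 1/(-2331 + 408) = 1/(-1923) = -1/1923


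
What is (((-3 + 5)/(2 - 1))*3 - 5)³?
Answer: 1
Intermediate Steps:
(((-3 + 5)/(2 - 1))*3 - 5)³ = ((2/1)*3 - 5)³ = ((2*1)*3 - 5)³ = (2*3 - 5)³ = (6 - 5)³ = 1³ = 1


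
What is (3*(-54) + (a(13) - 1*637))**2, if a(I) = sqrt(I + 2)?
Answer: (799 - sqrt(15))**2 ≈ 6.3223e+5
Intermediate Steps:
a(I) = sqrt(2 + I)
(3*(-54) + (a(13) - 1*637))**2 = (3*(-54) + (sqrt(2 + 13) - 1*637))**2 = (-162 + (sqrt(15) - 637))**2 = (-162 + (-637 + sqrt(15)))**2 = (-799 + sqrt(15))**2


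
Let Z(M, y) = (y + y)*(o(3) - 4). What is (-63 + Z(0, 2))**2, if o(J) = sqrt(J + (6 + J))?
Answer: 6433 - 1264*sqrt(3) ≈ 4243.7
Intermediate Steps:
o(J) = sqrt(6 + 2*J)
Z(M, y) = 2*y*(-4 + 2*sqrt(3)) (Z(M, y) = (y + y)*(sqrt(6 + 2*3) - 4) = (2*y)*(sqrt(6 + 6) - 4) = (2*y)*(sqrt(12) - 4) = (2*y)*(2*sqrt(3) - 4) = (2*y)*(-4 + 2*sqrt(3)) = 2*y*(-4 + 2*sqrt(3)))
(-63 + Z(0, 2))**2 = (-63 + 4*2*(-2 + sqrt(3)))**2 = (-63 + (-16 + 8*sqrt(3)))**2 = (-79 + 8*sqrt(3))**2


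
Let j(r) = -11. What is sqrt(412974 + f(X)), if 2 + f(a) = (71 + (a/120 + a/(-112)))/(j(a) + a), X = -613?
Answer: sqrt(196981642651885)/21840 ≈ 642.63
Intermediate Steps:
f(a) = -2 + (71 - a/1680)/(-11 + a) (f(a) = -2 + (71 + (a/120 + a/(-112)))/(-11 + a) = -2 + (71 + (a*(1/120) + a*(-1/112)))/(-11 + a) = -2 + (71 + (a/120 - a/112))/(-11 + a) = -2 + (71 - a/1680)/(-11 + a))
sqrt(412974 + f(X)) = sqrt(412974 + (156240 - 3361*(-613))/(1680*(-11 - 613))) = sqrt(412974 + (1/1680)*(156240 + 2060293)/(-624)) = sqrt(412974 + (1/1680)*(-1/624)*2216533) = sqrt(412974 - 2216533/1048320) = sqrt(432926687147/1048320) = sqrt(196981642651885)/21840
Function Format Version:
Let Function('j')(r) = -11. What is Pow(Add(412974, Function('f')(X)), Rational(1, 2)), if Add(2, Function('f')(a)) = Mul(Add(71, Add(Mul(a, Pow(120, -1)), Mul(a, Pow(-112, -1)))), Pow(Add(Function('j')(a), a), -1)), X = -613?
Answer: Mul(Rational(1, 21840), Pow(196981642651885, Rational(1, 2))) ≈ 642.63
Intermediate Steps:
Function('f')(a) = Add(-2, Mul(Pow(Add(-11, a), -1), Add(71, Mul(Rational(-1, 1680), a)))) (Function('f')(a) = Add(-2, Mul(Add(71, Add(Mul(a, Pow(120, -1)), Mul(a, Pow(-112, -1)))), Pow(Add(-11, a), -1))) = Add(-2, Mul(Add(71, Add(Mul(a, Rational(1, 120)), Mul(a, Rational(-1, 112)))), Pow(Add(-11, a), -1))) = Add(-2, Mul(Add(71, Add(Mul(Rational(1, 120), a), Mul(Rational(-1, 112), a))), Pow(Add(-11, a), -1))) = Add(-2, Mul(Add(71, Mul(Rational(-1, 1680), a)), Pow(Add(-11, a), -1))) = Add(-2, Mul(Pow(Add(-11, a), -1), Add(71, Mul(Rational(-1, 1680), a)))))
Pow(Add(412974, Function('f')(X)), Rational(1, 2)) = Pow(Add(412974, Mul(Rational(1, 1680), Pow(Add(-11, -613), -1), Add(156240, Mul(-3361, -613)))), Rational(1, 2)) = Pow(Add(412974, Mul(Rational(1, 1680), Pow(-624, -1), Add(156240, 2060293))), Rational(1, 2)) = Pow(Add(412974, Mul(Rational(1, 1680), Rational(-1, 624), 2216533)), Rational(1, 2)) = Pow(Add(412974, Rational(-2216533, 1048320)), Rational(1, 2)) = Pow(Rational(432926687147, 1048320), Rational(1, 2)) = Mul(Rational(1, 21840), Pow(196981642651885, Rational(1, 2)))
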